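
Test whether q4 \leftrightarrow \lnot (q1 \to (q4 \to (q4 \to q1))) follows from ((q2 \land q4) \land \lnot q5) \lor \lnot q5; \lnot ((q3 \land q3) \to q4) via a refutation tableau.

Yes

Initial set: {(((q2 \land q4) \land \lnot q5) \lor \lnot q5); \lnot ((q3 \land q3) \to q4); \lnot (q4 \leftrightarrow \lnot (q1 \to (q4 \to (q4 \to q1))))}.
\lnot ((q3 \land q3) \to q4): α-rule — add (q3 \land q3), \lnot q4.
(q3 \land q3): α-rule — add q3, q3.
(((q2 \land q4) \land \lnot q5) \lor \lnot q5): β-rule — branch into ((q2 \land q4) \land \lnot q5)  //  \lnot q5.
  branch 1 (add ((q2 \land q4) \land \lnot q5)):
    ((q2 \land q4) \land \lnot q5): α-rule — add (q2 \land q4), \lnot q5.
    (q2 \land q4): α-rule — add q2, q4.
    × closes — contains both q4 and \lnot q4.
  branch 2 (add \lnot q5):
    \lnot (q4 \leftrightarrow \lnot (q1 \to (q4 \to (q4 \to q1)))): β-rule — branch into q4, \lnot \lnot (q1 \to (q4 \to (q4 \to q1)))  //  \lnot q4, \lnot (q1 \to (q4 \to (q4 \to q1))).
      branch 2.1 (add q4, \lnot \lnot (q1 \to (q4 \to (q4 \to q1)))):
        × closes — contains both q4 and \lnot q4.
      branch 2.2 (add \lnot q4, \lnot (q1 \to (q4 \to (q4 \to q1)))):
        \lnot (q1 \to (q4 \to (q4 \to q1))): α-rule — add q1, \lnot (q4 \to (q4 \to q1)).
        \lnot (q4 \to (q4 \to q1)): α-rule — add q4, \lnot (q4 \to q1).
        × closes — contains both q4 and \lnot q4.
All 3 branches close.
Every branch closed, so the premises entail the conclusion.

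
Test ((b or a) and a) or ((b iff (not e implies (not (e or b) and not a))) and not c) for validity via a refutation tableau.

Assume the negation and expand:
Initial set: {not (((b or a) and a) or ((b iff (not e implies (not (e or b) and not a))) and not c))}.
not (((b or a) and a) or ((b iff (not e implies (not (e or b) and not a))) and not c)): α-rule — add not ((b or a) and a), not ((b iff (not e implies (not (e or b) and not a))) and not c).
not ((b or a) and a): β-rule — branch into not (b or a)  //  not a.
  branch 1 (add not (b or a)):
    not (b or a): α-rule — add not b, not a.
    not ((b iff (not e implies (not (e or b) and not a))) and not c): β-rule — branch into not (b iff (not e implies (not (e or b) and not a)))  //  not not c.
      branch 1.1 (add not (b iff (not e implies (not (e or b) and not a)))):
        not (b iff (not e implies (not (e or b) and not a))): β-rule — branch into b, not (not e implies (not (e or b) and not a))  //  not b, (not e implies (not (e or b) and not a)).
          branch 1.1.1 (add b, not (not e implies (not (e or b) and not a))):
            × closes — contains both b and not b.
          branch 1.1.2 (add not b, (not e implies (not (e or b) and not a))):
            (not e implies (not (e or b) and not a)): β-rule — branch into not not e  //  (not (e or b) and not a).
              branch 1.1.2.1 (add not not e):
                ○ open, literals {a=false, b=false, e=true}.
              branch 1.1.2.2 (add (not (e or b) and not a)):
                (not (e or b) and not a): α-rule — add not (e or b), not a.
                not (e or b): α-rule — add not e, not b.
                ○ open, literals {a=false, b=false, e=false}.
      branch 1.2 (add not not c):
        ○ open, literals {a=false, b=false, c=true}.
  branch 2 (add not a):
    not ((b iff (not e implies (not (e or b) and not a))) and not c): β-rule — branch into not (b iff (not e implies (not (e or b) and not a)))  //  not not c.
      branch 2.1 (add not (b iff (not e implies (not (e or b) and not a)))):
        not (b iff (not e implies (not (e or b) and not a))): β-rule — branch into b, not (not e implies (not (e or b) and not a))  //  not b, (not e implies (not (e or b) and not a)).
          branch 2.1.1 (add b, not (not e implies (not (e or b) and not a))):
            not (not e implies (not (e or b) and not a)): α-rule — add not e, not (not (e or b) and not a).
            not (not (e or b) and not a): β-rule — branch into not not (e or b)  //  not not a.
              branch 2.1.1.1 (add not not (e or b)):
                not not (e or b): β-rule — branch into e  //  b.
                  branch 2.1.1.1.1 (add e):
                    × closes — contains both e and not e.
                  branch 2.1.1.1.2 (add b):
                    ○ open, literals {a=false, b=true, e=false}.
              branch 2.1.1.2 (add not not a):
                × closes — contains both a and not a.
          branch 2.1.2 (add not b, (not e implies (not (e or b) and not a))):
            (not e implies (not (e or b) and not a)): β-rule — branch into not not e  //  (not (e or b) and not a).
              branch 2.1.2.1 (add not not e):
                ○ open, literals {a=false, b=false, e=true}.
              branch 2.1.2.2 (add (not (e or b) and not a)):
                (not (e or b) and not a): α-rule — add not (e or b), not a.
                not (e or b): α-rule — add not e, not b.
                ○ open, literals {a=false, b=false, e=false}.
      branch 2.2 (add not not c):
        ○ open, literals {a=false, c=true}.
3 branches closed, 7 open.
An open branch gives a countermodel: a=false, b=false, e=true (unmentioned atoms arbitrary); under it the original formula is false.

Not valid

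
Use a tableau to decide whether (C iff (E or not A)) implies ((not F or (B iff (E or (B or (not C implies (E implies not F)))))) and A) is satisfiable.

Satisfiable

Initial set: {((C iff (E or not A)) implies ((not F or (B iff (E or (B or (not C implies (E implies not F)))))) and A))}.
((C iff (E or not A)) implies ((not F or (B iff (E or (B or (not C implies (E implies not F)))))) and A)): β-rule — branch into not (C iff (E or not A))  //  ((not F or (B iff (E or (B or (not C implies (E implies not F)))))) and A).
  branch 1 (add not (C iff (E or not A))):
    not (C iff (E or not A)): β-rule — branch into C, not (E or not A)  //  not C, (E or not A).
      branch 1.1 (add C, not (E or not A)):
        not (E or not A): α-rule — add not E, not not A.
        ○ open, literals {A=true, C=true, E=false}.
      branch 1.2 (add not C, (E or not A)):
        (E or not A): β-rule — branch into E  //  not A.
          branch 1.2.1 (add E):
            ○ open, literals {C=false, E=true}.
          branch 1.2.2 (add not A):
            ○ open, literals {A=false, C=false}.
  branch 2 (add ((not F or (B iff (E or (B or (not C implies (E implies not F)))))) and A)):
    ((not F or (B iff (E or (B or (not C implies (E implies not F)))))) and A): α-rule — add (not F or (B iff (E or (B or (not C implies (E implies not F)))))), A.
    (not F or (B iff (E or (B or (not C implies (E implies not F)))))): β-rule — branch into not F  //  (B iff (E or (B or (not C implies (E implies not F))))).
      branch 2.1 (add not F):
        ○ open, literals {A=true, F=false}.
      branch 2.2 (add (B iff (E or (B or (not C implies (E implies not F)))))):
        (B iff (E or (B or (not C implies (E implies not F))))): β-rule — branch into B, (E or (B or (not C implies (E implies not F))))  //  not B, not (E or (B or (not C implies (E implies not F)))).
          branch 2.2.1 (add B, (E or (B or (not C implies (E implies not F))))):
            (E or (B or (not C implies (E implies not F)))): β-rule — branch into E  //  (B or (not C implies (E implies not F))).
              branch 2.2.1.1 (add E):
                ○ open, literals {A=true, B=true, E=true}.
              branch 2.2.1.2 (add (B or (not C implies (E implies not F)))):
                (B or (not C implies (E implies not F))): β-rule — branch into B  //  (not C implies (E implies not F)).
                  branch 2.2.1.2.1 (add B):
                    ○ open, literals {A=true, B=true}.
                  branch 2.2.1.2.2 (add (not C implies (E implies not F))):
                    (not C implies (E implies not F)): β-rule — branch into not not C  //  (E implies not F).
                      branch 2.2.1.2.2.1 (add not not C):
                        ○ open, literals {A=true, B=true, C=true}.
                      branch 2.2.1.2.2.2 (add (E implies not F)):
                        (E implies not F): β-rule — branch into not E  //  not F.
                          branch 2.2.1.2.2.2.1 (add not E):
                            ○ open, literals {A=true, B=true, E=false}.
                          branch 2.2.1.2.2.2.2 (add not F):
                            ○ open, literals {A=true, B=true, F=false}.
          branch 2.2.2 (add not B, not (E or (B or (not C implies (E implies not F))))):
            not (E or (B or (not C implies (E implies not F)))): α-rule — add not E, not (B or (not C implies (E implies not F))).
            not (B or (not C implies (E implies not F))): α-rule — add not B, not (not C implies (E implies not F)).
            not (not C implies (E implies not F)): α-rule — add not C, not (E implies not F).
            not (E implies not F): α-rule — add E, not not F.
            × closes — contains both E and not E.
1 branch closed, 9 open.
An open branch gives a satisfying assignment: A=true, C=true, E=false.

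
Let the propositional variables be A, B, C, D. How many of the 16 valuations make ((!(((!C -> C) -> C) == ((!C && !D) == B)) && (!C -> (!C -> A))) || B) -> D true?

Initial set: {(((!(((!C -> C) -> C) == ((!C && !D) == B)) && (!C -> (!C -> A))) || B) -> D)}.
(((!(((!C -> C) -> C) == ((!C && !D) == B)) && (!C -> (!C -> A))) || B) -> D): β-rule — branch into !((!(((!C -> C) -> C) == ((!C && !D) == B)) && (!C -> (!C -> A))) || B)  //  D.
  branch 1 (add !((!(((!C -> C) -> C) == ((!C && !D) == B)) && (!C -> (!C -> A))) || B)):
    !((!(((!C -> C) -> C) == ((!C && !D) == B)) && (!C -> (!C -> A))) || B): α-rule — add !(!(((!C -> C) -> C) == ((!C && !D) == B)) && (!C -> (!C -> A))), !B.
    !(!(((!C -> C) -> C) == ((!C && !D) == B)) && (!C -> (!C -> A))): β-rule — branch into !!(((!C -> C) -> C) == ((!C && !D) == B))  //  !(!C -> (!C -> A)).
      branch 1.1 (add !!(((!C -> C) -> C) == ((!C && !D) == B))):
        !!(((!C -> C) -> C) == ((!C && !D) == B)): β-rule — branch into ((!C -> C) -> C), ((!C && !D) == B)  //  !((!C -> C) -> C), !((!C && !D) == B).
          branch 1.1.1 (add ((!C -> C) -> C), ((!C && !D) == B)):
            ((!C -> C) -> C): β-rule — branch into !(!C -> C)  //  C.
              branch 1.1.1.1 (add !(!C -> C)):
                !(!C -> C): α-rule — add !C, !C.
                ((!C && !D) == B): β-rule — branch into (!C && !D), B  //  !(!C && !D), !B.
                  branch 1.1.1.1.1 (add (!C && !D), B):
                    × closes — contains both B and !B.
                  branch 1.1.1.1.2 (add !(!C && !D), !B):
                    !(!C && !D): β-rule — branch into !!C  //  !!D.
                      branch 1.1.1.1.2.1 (add !!C):
                        × closes — contains both C and !C.
                      branch 1.1.1.1.2.2 (add !!D):
                        ○ open, literals {B=F, C=F, D=T}.
              branch 1.1.1.2 (add C):
                ((!C && !D) == B): β-rule — branch into (!C && !D), B  //  !(!C && !D), !B.
                  branch 1.1.1.2.1 (add (!C && !D), B):
                    × closes — contains both B and !B.
                  branch 1.1.1.2.2 (add !(!C && !D), !B):
                    !(!C && !D): β-rule — branch into !!C  //  !!D.
                      branch 1.1.1.2.2.1 (add !!C):
                        ○ open, literals {B=F, C=T}.
                      branch 1.1.1.2.2.2 (add !!D):
                        ○ open, literals {B=F, C=T, D=T}.
          branch 1.1.2 (add !((!C -> C) -> C), !((!C && !D) == B)):
            !((!C -> C) -> C): α-rule — add (!C -> C), !C.
            !((!C && !D) == B): β-rule — branch into (!C && !D), !B  //  !(!C && !D), B.
              branch 1.1.2.1 (add (!C && !D), !B):
                (!C && !D): α-rule — add !C, !D.
                (!C -> C): β-rule — branch into !!C  //  C.
                  branch 1.1.2.1.1 (add !!C):
                    × closes — contains both C and !C.
                  branch 1.1.2.1.2 (add C):
                    × closes — contains both C and !C.
              branch 1.1.2.2 (add !(!C && !D), B):
                × closes — contains both B and !B.
      branch 1.2 (add !(!C -> (!C -> A))):
        !(!C -> (!C -> A)): α-rule — add !C, !(!C -> A).
        !(!C -> A): α-rule — add !C, !A.
        ○ open, literals {A=F, B=F, C=F}.
  branch 2 (add D):
    ○ open, literals {D=T}.
6 branches closed, 5 open.
Each open branch fixes some atoms; the unmentioned ones are free. Counting distinct full assignments: branch {B=F, C=F, D=T} (A) contributes 2 new; branch {B=F, C=T} (A, D) contributes 4 new; branch {B=F, C=T, D=T} (A) contributes 0 new; branch {A=F, B=F, C=F} (D) contributes 1 new; branch {D=T} (A, B, C) contributes 4 new. Total: 11.

11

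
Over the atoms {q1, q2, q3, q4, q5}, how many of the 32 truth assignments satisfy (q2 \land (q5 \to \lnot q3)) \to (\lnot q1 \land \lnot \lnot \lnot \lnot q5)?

22

Initial set: {T ((q2 \land (q5 \to \lnot q3)) \to (\lnot q1 \land \lnot \lnot \lnot \lnot q5))}.
T ((q2 \land (q5 \to \lnot q3)) \to (\lnot q1 \land \lnot \lnot \lnot \lnot q5)): β-rule — branch into F (q2 \land (q5 \to \lnot q3))  //  T (\lnot q1 \land \lnot \lnot \lnot \lnot q5).
  branch 1 (add F (q2 \land (q5 \to \lnot q3))):
    F (q2 \land (q5 \to \lnot q3)): β-rule — branch into F q2  //  F (q5 \to \lnot q3).
      branch 1.1 (add F q2):
        ○ open, literals {q2=F}.
      branch 1.2 (add F (q5 \to \lnot q3)):
        F (q5 \to \lnot q3): α-rule — add T q5, F \lnot q3.
        ○ open, literals {q3=T, q5=T}.
  branch 2 (add T (\lnot q1 \land \lnot \lnot \lnot \lnot q5)):
    T (\lnot q1 \land \lnot \lnot \lnot \lnot q5): α-rule — add T \lnot q1, T \lnot \lnot \lnot \lnot q5.
    T \lnot \lnot \lnot \lnot q5: drop double negation, giving T \lnot \lnot q5.
    T \lnot \lnot q5: drop double negation, giving T q5.
    ○ open, literals {q1=F, q5=T}.
0 branches closed, 3 open.
Each open branch fixes some atoms; the unmentioned ones are free. Counting distinct full assignments: branch {q2=F} (q1, q3, q4, q5) contributes 16 new; branch {q3=T, q5=T} (q1, q2, q4) contributes 4 new; branch {q1=F, q5=T} (q2, q3, q4) contributes 2 new. Total: 22.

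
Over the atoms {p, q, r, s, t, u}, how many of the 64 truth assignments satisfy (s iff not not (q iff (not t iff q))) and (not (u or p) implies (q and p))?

Initial set: {T ((s iff not not (q iff (not t iff q))) and (not (u or p) implies (q and p)))}.
T ((s iff not not (q iff (not t iff q))) and (not (u or p) implies (q and p))): α-rule — add T (s iff not not (q iff (not t iff q))), T (not (u or p) implies (q and p)).
T (s iff not not (q iff (not t iff q))): β-rule — branch into T s, T not not (q iff (not t iff q))  //  F s, F not not (q iff (not t iff q)).
  branch 1 (add T s, T not not (q iff (not t iff q))):
    T not not (q iff (not t iff q)): drop double negation, giving T (q iff (not t iff q)).
    T (not (u or p) implies (q and p)): β-rule — branch into F not (u or p)  //  T (q and p).
      branch 1.1 (add F not (u or p)):
        T (q iff (not t iff q)): β-rule — branch into T q, T (not t iff q)  //  F q, F (not t iff q).
          branch 1.1.1 (add T q, T (not t iff q)):
            F not (u or p): β-rule — branch into T u  //  T p.
              branch 1.1.1.1 (add T u):
                T (not t iff q): β-rule — branch into T not t, T q  //  F not t, F q.
                  branch 1.1.1.1.1 (add T not t, T q):
                    ○ open, literals {q=1, s=1, t=0, u=1}.
                  branch 1.1.1.1.2 (add F not t, F q):
                    × closes — contains both q and not q.
              branch 1.1.1.2 (add T p):
                T (not t iff q): β-rule — branch into T not t, T q  //  F not t, F q.
                  branch 1.1.1.2.1 (add T not t, T q):
                    ○ open, literals {p=1, q=1, s=1, t=0}.
                  branch 1.1.1.2.2 (add F not t, F q):
                    × closes — contains both q and not q.
          branch 1.1.2 (add F q, F (not t iff q)):
            F not (u or p): β-rule — branch into T u  //  T p.
              branch 1.1.2.1 (add T u):
                F (not t iff q): β-rule — branch into T not t, F q  //  F not t, T q.
                  branch 1.1.2.1.1 (add T not t, F q):
                    ○ open, literals {q=0, s=1, t=0, u=1}.
                  branch 1.1.2.1.2 (add F not t, T q):
                    × closes — contains both q and not q.
              branch 1.1.2.2 (add T p):
                F (not t iff q): β-rule — branch into T not t, F q  //  F not t, T q.
                  branch 1.1.2.2.1 (add T not t, F q):
                    ○ open, literals {p=1, q=0, s=1, t=0}.
                  branch 1.1.2.2.2 (add F not t, T q):
                    × closes — contains both q and not q.
      branch 1.2 (add T (q and p)):
        T (q and p): α-rule — add T q, T p.
        T (q iff (not t iff q)): β-rule — branch into T q, T (not t iff q)  //  F q, F (not t iff q).
          branch 1.2.1 (add T q, T (not t iff q)):
            T (not t iff q): β-rule — branch into T not t, T q  //  F not t, F q.
              branch 1.2.1.1 (add T not t, T q):
                ○ open, literals {p=1, q=1, s=1, t=0}.
              branch 1.2.1.2 (add F not t, F q):
                × closes — contains both q and not q.
          branch 1.2.2 (add F q, F (not t iff q)):
            × closes — contains both q and not q.
  branch 2 (add F s, F not not (q iff (not t iff q))):
    F not not (q iff (not t iff q)): drop double negation, giving F (q iff (not t iff q)).
    T (not (u or p) implies (q and p)): β-rule — branch into F not (u or p)  //  T (q and p).
      branch 2.1 (add F not (u or p)):
        F (q iff (not t iff q)): β-rule — branch into T q, F (not t iff q)  //  F q, T (not t iff q).
          branch 2.1.1 (add T q, F (not t iff q)):
            F not (u or p): β-rule — branch into T u  //  T p.
              branch 2.1.1.1 (add T u):
                F (not t iff q): β-rule — branch into T not t, F q  //  F not t, T q.
                  branch 2.1.1.1.1 (add T not t, F q):
                    × closes — contains both q and not q.
                  branch 2.1.1.1.2 (add F not t, T q):
                    ○ open, literals {q=1, s=0, t=1, u=1}.
              branch 2.1.1.2 (add T p):
                F (not t iff q): β-rule — branch into T not t, F q  //  F not t, T q.
                  branch 2.1.1.2.1 (add T not t, F q):
                    × closes — contains both q and not q.
                  branch 2.1.1.2.2 (add F not t, T q):
                    ○ open, literals {p=1, q=1, s=0, t=1}.
          branch 2.1.2 (add F q, T (not t iff q)):
            F not (u or p): β-rule — branch into T u  //  T p.
              branch 2.1.2.1 (add T u):
                T (not t iff q): β-rule — branch into T not t, T q  //  F not t, F q.
                  branch 2.1.2.1.1 (add T not t, T q):
                    × closes — contains both q and not q.
                  branch 2.1.2.1.2 (add F not t, F q):
                    ○ open, literals {q=0, s=0, t=1, u=1}.
              branch 2.1.2.2 (add T p):
                T (not t iff q): β-rule — branch into T not t, T q  //  F not t, F q.
                  branch 2.1.2.2.1 (add T not t, T q):
                    × closes — contains both q and not q.
                  branch 2.1.2.2.2 (add F not t, F q):
                    ○ open, literals {p=1, q=0, s=0, t=1}.
      branch 2.2 (add T (q and p)):
        T (q and p): α-rule — add T q, T p.
        F (q iff (not t iff q)): β-rule — branch into T q, F (not t iff q)  //  F q, T (not t iff q).
          branch 2.2.1 (add T q, F (not t iff q)):
            F (not t iff q): β-rule — branch into T not t, F q  //  F not t, T q.
              branch 2.2.1.1 (add T not t, F q):
                × closes — contains both q and not q.
              branch 2.2.1.2 (add F not t, T q):
                ○ open, literals {p=1, q=1, s=0, t=1}.
          branch 2.2.2 (add F q, T (not t iff q)):
            × closes — contains both q and not q.
12 branches closed, 10 open.
Each open branch fixes some atoms; the unmentioned ones are free. Counting distinct full assignments: branch {q=1, s=1, t=0, u=1} (p, r) contributes 4 new; branch {p=1, q=1, s=1, t=0} (r, u) contributes 2 new; branch {q=0, s=1, t=0, u=1} (p, r) contributes 4 new; branch {p=1, q=0, s=1, t=0} (r, u) contributes 2 new; branch {p=1, q=1, s=1, t=0} (r, u) contributes 0 new; branch {q=1, s=0, t=1, u=1} (p, r) contributes 4 new; branch {p=1, q=1, s=0, t=1} (r, u) contributes 2 new; branch {q=0, s=0, t=1, u=1} (p, r) contributes 4 new; branch {p=1, q=0, s=0, t=1} (r, u) contributes 2 new; branch {p=1, q=1, s=0, t=1} (r, u) contributes 0 new. Total: 24.

24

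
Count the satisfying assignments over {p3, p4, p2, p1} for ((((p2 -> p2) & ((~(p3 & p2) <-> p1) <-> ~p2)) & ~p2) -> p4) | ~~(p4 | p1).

16

Initial set: {(((((p2 -> p2) & ((~(p3 & p2) <-> p1) <-> ~p2)) & ~p2) -> p4) | ~~(p4 | p1))}.
(((((p2 -> p2) & ((~(p3 & p2) <-> p1) <-> ~p2)) & ~p2) -> p4) | ~~(p4 | p1)): β-rule — branch into ((((p2 -> p2) & ((~(p3 & p2) <-> p1) <-> ~p2)) & ~p2) -> p4)  //  ~~(p4 | p1).
  branch 1 (add ((((p2 -> p2) & ((~(p3 & p2) <-> p1) <-> ~p2)) & ~p2) -> p4)):
    ((((p2 -> p2) & ((~(p3 & p2) <-> p1) <-> ~p2)) & ~p2) -> p4): β-rule — branch into ~(((p2 -> p2) & ((~(p3 & p2) <-> p1) <-> ~p2)) & ~p2)  //  p4.
      branch 1.1 (add ~(((p2 -> p2) & ((~(p3 & p2) <-> p1) <-> ~p2)) & ~p2)):
        ~(((p2 -> p2) & ((~(p3 & p2) <-> p1) <-> ~p2)) & ~p2): β-rule — branch into ~((p2 -> p2) & ((~(p3 & p2) <-> p1) <-> ~p2))  //  ~~p2.
          branch 1.1.1 (add ~((p2 -> p2) & ((~(p3 & p2) <-> p1) <-> ~p2))):
            ~((p2 -> p2) & ((~(p3 & p2) <-> p1) <-> ~p2)): β-rule — branch into ~(p2 -> p2)  //  ~((~(p3 & p2) <-> p1) <-> ~p2).
              branch 1.1.1.1 (add ~(p2 -> p2)):
                ~(p2 -> p2): α-rule — add p2, ~p2.
                × closes — contains both p2 and ~p2.
              branch 1.1.1.2 (add ~((~(p3 & p2) <-> p1) <-> ~p2)):
                ~((~(p3 & p2) <-> p1) <-> ~p2): β-rule — branch into (~(p3 & p2) <-> p1), ~~p2  //  ~(~(p3 & p2) <-> p1), ~p2.
                  branch 1.1.1.2.1 (add (~(p3 & p2) <-> p1), ~~p2):
                    (~(p3 & p2) <-> p1): β-rule — branch into ~(p3 & p2), p1  //  ~~(p3 & p2), ~p1.
                      branch 1.1.1.2.1.1 (add ~(p3 & p2), p1):
                        ~(p3 & p2): β-rule — branch into ~p3  //  ~p2.
                          branch 1.1.1.2.1.1.1 (add ~p3):
                            ○ open, literals {p1=T, p2=T, p3=F}.
                          branch 1.1.1.2.1.1.2 (add ~p2):
                            × closes — contains both p2 and ~p2.
                      branch 1.1.1.2.1.2 (add ~~(p3 & p2), ~p1):
                        ~~(p3 & p2): α-rule — add p3, p2.
                        ○ open, literals {p1=F, p2=T, p3=T}.
                  branch 1.1.1.2.2 (add ~(~(p3 & p2) <-> p1), ~p2):
                    ~(~(p3 & p2) <-> p1): β-rule — branch into ~(p3 & p2), ~p1  //  ~~(p3 & p2), p1.
                      branch 1.1.1.2.2.1 (add ~(p3 & p2), ~p1):
                        ~(p3 & p2): β-rule — branch into ~p3  //  ~p2.
                          branch 1.1.1.2.2.1.1 (add ~p3):
                            ○ open, literals {p1=F, p2=F, p3=F}.
                          branch 1.1.1.2.2.1.2 (add ~p2):
                            ○ open, literals {p1=F, p2=F}.
                      branch 1.1.1.2.2.2 (add ~~(p3 & p2), p1):
                        ~~(p3 & p2): α-rule — add p3, p2.
                        × closes — contains both p2 and ~p2.
          branch 1.1.2 (add ~~p2):
            ○ open, literals {p2=T}.
      branch 1.2 (add p4):
        ○ open, literals {p4=T}.
  branch 2 (add ~~(p4 | p1)):
    ~~(p4 | p1): drop double negation, giving (p4 | p1).
    (p4 | p1): β-rule — branch into p4  //  p1.
      branch 2.1 (add p4):
        ○ open, literals {p4=T}.
      branch 2.2 (add p1):
        ○ open, literals {p1=T}.
3 branches closed, 8 open.
Each open branch fixes some atoms; the unmentioned ones are free. Counting distinct full assignments: branch {p1=T, p2=T, p3=F} (p4) contributes 2 new; branch {p1=F, p2=T, p3=T} (p4) contributes 2 new; branch {p1=F, p2=F, p3=F} (p4) contributes 2 new; branch {p1=F, p2=F} (p3, p4) contributes 2 new; branch {p2=T} (p3, p4, p1) contributes 4 new; branch {p4=T} (p3, p2, p1) contributes 2 new; branch {p4=T} (p3, p2, p1) contributes 0 new; branch {p1=T} (p3, p4, p2) contributes 2 new. Total: 16.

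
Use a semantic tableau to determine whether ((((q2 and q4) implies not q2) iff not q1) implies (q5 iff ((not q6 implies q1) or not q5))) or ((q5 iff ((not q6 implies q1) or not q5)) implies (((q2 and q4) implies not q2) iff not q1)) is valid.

Assume the negation and expand:
Initial set: {not (((((q2 and q4) implies not q2) iff not q1) implies (q5 iff ((not q6 implies q1) or not q5))) or ((q5 iff ((not q6 implies q1) or not q5)) implies (((q2 and q4) implies not q2) iff not q1)))}.
not (((((q2 and q4) implies not q2) iff not q1) implies (q5 iff ((not q6 implies q1) or not q5))) or ((q5 iff ((not q6 implies q1) or not q5)) implies (((q2 and q4) implies not q2) iff not q1))): α-rule — add not ((((q2 and q4) implies not q2) iff not q1) implies (q5 iff ((not q6 implies q1) or not q5))), not ((q5 iff ((not q6 implies q1) or not q5)) implies (((q2 and q4) implies not q2) iff not q1)).
not ((((q2 and q4) implies not q2) iff not q1) implies (q5 iff ((not q6 implies q1) or not q5))): α-rule — add (((q2 and q4) implies not q2) iff not q1), not (q5 iff ((not q6 implies q1) or not q5)).
not ((q5 iff ((not q6 implies q1) or not q5)) implies (((q2 and q4) implies not q2) iff not q1)): α-rule — add (q5 iff ((not q6 implies q1) or not q5)), not (((q2 and q4) implies not q2) iff not q1).
(((q2 and q4) implies not q2) iff not q1): β-rule — branch into ((q2 and q4) implies not q2), not q1  //  not ((q2 and q4) implies not q2), not not q1.
  branch 1 (add ((q2 and q4) implies not q2), not q1):
    not (q5 iff ((not q6 implies q1) or not q5)): β-rule — branch into q5, not ((not q6 implies q1) or not q5)  //  not q5, ((not q6 implies q1) or not q5).
      branch 1.1 (add q5, not ((not q6 implies q1) or not q5)):
        not ((not q6 implies q1) or not q5): α-rule — add not (not q6 implies q1), not not q5.
        not (not q6 implies q1): α-rule — add not q6, not q1.
        (q5 iff ((not q6 implies q1) or not q5)): β-rule — branch into q5, ((not q6 implies q1) or not q5)  //  not q5, not ((not q6 implies q1) or not q5).
          branch 1.1.1 (add q5, ((not q6 implies q1) or not q5)):
            not (((q2 and q4) implies not q2) iff not q1): β-rule — branch into ((q2 and q4) implies not q2), not not q1  //  not ((q2 and q4) implies not q2), not q1.
              branch 1.1.1.1 (add ((q2 and q4) implies not q2), not not q1):
                × closes — contains both q1 and not q1.
              branch 1.1.1.2 (add not ((q2 and q4) implies not q2), not q1):
                not ((q2 and q4) implies not q2): α-rule — add (q2 and q4), not not q2.
                (q2 and q4): α-rule — add q2, q4.
                ((q2 and q4) implies not q2): β-rule — branch into not (q2 and q4)  //  not q2.
                  branch 1.1.1.2.1 (add not (q2 and q4)):
                    ((not q6 implies q1) or not q5): β-rule — branch into (not q6 implies q1)  //  not q5.
                      branch 1.1.1.2.1.1 (add (not q6 implies q1)):
                        not (q2 and q4): β-rule — branch into not q2  //  not q4.
                          branch 1.1.1.2.1.1.1 (add not q2):
                            × closes — contains both q2 and not q2.
                          branch 1.1.1.2.1.1.2 (add not q4):
                            × closes — contains both q4 and not q4.
                      branch 1.1.1.2.1.2 (add not q5):
                        × closes — contains both q5 and not q5.
                  branch 1.1.1.2.2 (add not q2):
                    × closes — contains both q2 and not q2.
          branch 1.1.2 (add not q5, not ((not q6 implies q1) or not q5)):
            × closes — contains both q5 and not q5.
      branch 1.2 (add not q5, ((not q6 implies q1) or not q5)):
        (q5 iff ((not q6 implies q1) or not q5)): β-rule — branch into q5, ((not q6 implies q1) or not q5)  //  not q5, not ((not q6 implies q1) or not q5).
          branch 1.2.1 (add q5, ((not q6 implies q1) or not q5)):
            × closes — contains both q5 and not q5.
          branch 1.2.2 (add not q5, not ((not q6 implies q1) or not q5)):
            not ((not q6 implies q1) or not q5): α-rule — add not (not q6 implies q1), not not q5.
            × closes — contains both q5 and not q5.
  branch 2 (add not ((q2 and q4) implies not q2), not not q1):
    not ((q2 and q4) implies not q2): α-rule — add (q2 and q4), not not q2.
    (q2 and q4): α-rule — add q2, q4.
    not (q5 iff ((not q6 implies q1) or not q5)): β-rule — branch into q5, not ((not q6 implies q1) or not q5)  //  not q5, ((not q6 implies q1) or not q5).
      branch 2.1 (add q5, not ((not q6 implies q1) or not q5)):
        not ((not q6 implies q1) or not q5): α-rule — add not (not q6 implies q1), not not q5.
        not (not q6 implies q1): α-rule — add not q6, not q1.
        × closes — contains both q1 and not q1.
      branch 2.2 (add not q5, ((not q6 implies q1) or not q5)):
        (q5 iff ((not q6 implies q1) or not q5)): β-rule — branch into q5, ((not q6 implies q1) or not q5)  //  not q5, not ((not q6 implies q1) or not q5).
          branch 2.2.1 (add q5, ((not q6 implies q1) or not q5)):
            × closes — contains both q5 and not q5.
          branch 2.2.2 (add not q5, not ((not q6 implies q1) or not q5)):
            not ((not q6 implies q1) or not q5): α-rule — add not (not q6 implies q1), not not q5.
            × closes — contains both q5 and not q5.
All 11 branches close.
Every branch closed, so the negation is unsatisfiable and the formula is valid.

Valid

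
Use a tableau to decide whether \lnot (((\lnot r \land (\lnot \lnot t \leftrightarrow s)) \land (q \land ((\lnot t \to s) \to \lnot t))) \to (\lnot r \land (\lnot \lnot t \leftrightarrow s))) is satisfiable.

Unsatisfiable

Initial set: {\lnot (((\lnot r \land (\lnot \lnot t \leftrightarrow s)) \land (q \land ((\lnot t \to s) \to \lnot t))) \to (\lnot r \land (\lnot \lnot t \leftrightarrow s)))}.
\lnot (((\lnot r \land (\lnot \lnot t \leftrightarrow s)) \land (q \land ((\lnot t \to s) \to \lnot t))) \to (\lnot r \land (\lnot \lnot t \leftrightarrow s))): α-rule — add ((\lnot r \land (\lnot \lnot t \leftrightarrow s)) \land (q \land ((\lnot t \to s) \to \lnot t))), \lnot (\lnot r \land (\lnot \lnot t \leftrightarrow s)).
((\lnot r \land (\lnot \lnot t \leftrightarrow s)) \land (q \land ((\lnot t \to s) \to \lnot t))): α-rule — add (\lnot r \land (\lnot \lnot t \leftrightarrow s)), (q \land ((\lnot t \to s) \to \lnot t)).
(\lnot r \land (\lnot \lnot t \leftrightarrow s)): α-rule — add \lnot r, (\lnot \lnot t \leftrightarrow s).
(q \land ((\lnot t \to s) \to \lnot t)): α-rule — add q, ((\lnot t \to s) \to \lnot t).
\lnot (\lnot r \land (\lnot \lnot t \leftrightarrow s)): β-rule — branch into \lnot \lnot r  //  \lnot (\lnot \lnot t \leftrightarrow s).
  branch 1 (add \lnot \lnot r):
    × closes — contains both r and \lnot r.
  branch 2 (add \lnot (\lnot \lnot t \leftrightarrow s)):
    (\lnot \lnot t \leftrightarrow s): β-rule — branch into \lnot \lnot t, s  //  \lnot \lnot \lnot t, \lnot s.
      branch 2.1 (add \lnot \lnot t, s):
        \lnot \lnot t: drop double negation, giving t.
        ((\lnot t \to s) \to \lnot t): β-rule — branch into \lnot (\lnot t \to s)  //  \lnot t.
          branch 2.1.1 (add \lnot (\lnot t \to s)):
            \lnot (\lnot t \to s): α-rule — add \lnot t, \lnot s.
            × closes — contains both t and \lnot t.
          branch 2.1.2 (add \lnot t):
            × closes — contains both t and \lnot t.
      branch 2.2 (add \lnot \lnot \lnot t, \lnot s):
        \lnot \lnot \lnot t: drop double negation, giving \lnot t.
        ((\lnot t \to s) \to \lnot t): β-rule — branch into \lnot (\lnot t \to s)  //  \lnot t.
          branch 2.2.1 (add \lnot (\lnot t \to s)):
            \lnot (\lnot t \to s): α-rule — add \lnot t, \lnot s.
            \lnot (\lnot \lnot t \leftrightarrow s): β-rule — branch into \lnot \lnot t, \lnot s  //  \lnot \lnot \lnot t, s.
              branch 2.2.1.1 (add \lnot \lnot t, \lnot s):
                \lnot \lnot t: drop double negation, giving t.
                × closes — contains both t and \lnot t.
              branch 2.2.1.2 (add \lnot \lnot \lnot t, s):
                × closes — contains both s and \lnot s.
          branch 2.2.2 (add \lnot t):
            \lnot (\lnot \lnot t \leftrightarrow s): β-rule — branch into \lnot \lnot t, \lnot s  //  \lnot \lnot \lnot t, s.
              branch 2.2.2.1 (add \lnot \lnot t, \lnot s):
                \lnot \lnot t: drop double negation, giving t.
                × closes — contains both t and \lnot t.
              branch 2.2.2.2 (add \lnot \lnot \lnot t, s):
                × closes — contains both s and \lnot s.
All 7 branches close.
Every branch closed; the formula is unsatisfiable.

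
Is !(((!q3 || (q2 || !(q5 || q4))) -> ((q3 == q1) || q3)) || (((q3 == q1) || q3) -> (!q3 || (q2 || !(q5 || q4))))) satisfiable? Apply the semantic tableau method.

Unsatisfiable

Initial set: {!(((!q3 || (q2 || !(q5 || q4))) -> ((q3 == q1) || q3)) || (((q3 == q1) || q3) -> (!q3 || (q2 || !(q5 || q4)))))}.
!(((!q3 || (q2 || !(q5 || q4))) -> ((q3 == q1) || q3)) || (((q3 == q1) || q3) -> (!q3 || (q2 || !(q5 || q4))))): α-rule — add !((!q3 || (q2 || !(q5 || q4))) -> ((q3 == q1) || q3)), !(((q3 == q1) || q3) -> (!q3 || (q2 || !(q5 || q4)))).
!((!q3 || (q2 || !(q5 || q4))) -> ((q3 == q1) || q3)): α-rule — add (!q3 || (q2 || !(q5 || q4))), !((q3 == q1) || q3).
!(((q3 == q1) || q3) -> (!q3 || (q2 || !(q5 || q4)))): α-rule — add ((q3 == q1) || q3), !(!q3 || (q2 || !(q5 || q4))).
!((q3 == q1) || q3): α-rule — add !(q3 == q1), !q3.
!(!q3 || (q2 || !(q5 || q4))): α-rule — add !!q3, !(q2 || !(q5 || q4)).
× closes — contains both q3 and !q3.
All 1 branch closes.
Every branch closed; the formula is unsatisfiable.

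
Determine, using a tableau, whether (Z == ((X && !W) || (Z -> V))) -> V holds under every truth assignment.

Not valid

Assume the negation and expand:
Initial set: {F ((Z == ((X && !W) || (Z -> V))) -> V)}.
F ((Z == ((X && !W) || (Z -> V))) -> V): α-rule — add T (Z == ((X && !W) || (Z -> V))), F V.
T (Z == ((X && !W) || (Z -> V))): β-rule — branch into T Z, T ((X && !W) || (Z -> V))  //  F Z, F ((X && !W) || (Z -> V)).
  branch 1 (add T Z, T ((X && !W) || (Z -> V))):
    T ((X && !W) || (Z -> V)): β-rule — branch into T (X && !W)  //  T (Z -> V).
      branch 1.1 (add T (X && !W)):
        T (X && !W): α-rule — add T X, T !W.
        ○ open, literals {V=F, W=F, X=T, Z=T}.
      branch 1.2 (add T (Z -> V)):
        T (Z -> V): β-rule — branch into F Z  //  T V.
          branch 1.2.1 (add F Z):
            × closes — contains both Z and !Z.
          branch 1.2.2 (add T V):
            × closes — contains both V and !V.
  branch 2 (add F Z, F ((X && !W) || (Z -> V))):
    F ((X && !W) || (Z -> V)): α-rule — add F (X && !W), F (Z -> V).
    F (Z -> V): α-rule — add T Z, F V.
    × closes — contains both Z and !Z.
3 branches closed, 1 open.
An open branch gives a countermodel: V=F, W=F, X=T, Z=T (unmentioned atoms arbitrary); under it the original formula is false.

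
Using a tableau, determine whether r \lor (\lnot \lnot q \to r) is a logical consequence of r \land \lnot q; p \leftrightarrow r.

Yes

Initial set: {T (r \land \lnot q); T (p \leftrightarrow r); F (r \lor (\lnot \lnot q \to r))}.
T (r \land \lnot q): α-rule — add T r, T \lnot q.
F (r \lor (\lnot \lnot q \to r)): α-rule — add F r, F (\lnot \lnot q \to r).
× closes — contains both r and \lnot r.
All 1 branch closes.
Every branch closed, so the premises entail the conclusion.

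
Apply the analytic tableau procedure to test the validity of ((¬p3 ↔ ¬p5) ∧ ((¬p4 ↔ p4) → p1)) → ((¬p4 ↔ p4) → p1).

Assume the negation and expand:
Initial set: {¬(((¬p3 ↔ ¬p5) ∧ ((¬p4 ↔ p4) → p1)) → ((¬p4 ↔ p4) → p1))}.
¬(((¬p3 ↔ ¬p5) ∧ ((¬p4 ↔ p4) → p1)) → ((¬p4 ↔ p4) → p1)): α-rule — add ((¬p3 ↔ ¬p5) ∧ ((¬p4 ↔ p4) → p1)), ¬((¬p4 ↔ p4) → p1).
((¬p3 ↔ ¬p5) ∧ ((¬p4 ↔ p4) → p1)): α-rule — add (¬p3 ↔ ¬p5), ((¬p4 ↔ p4) → p1).
¬((¬p4 ↔ p4) → p1): α-rule — add (¬p4 ↔ p4), ¬p1.
(¬p3 ↔ ¬p5): β-rule — branch into ¬p3, ¬p5  //  ¬¬p3, ¬¬p5.
  branch 1 (add ¬p3, ¬p5):
    ((¬p4 ↔ p4) → p1): β-rule — branch into ¬(¬p4 ↔ p4)  //  p1.
      branch 1.1 (add ¬(¬p4 ↔ p4)):
        (¬p4 ↔ p4): β-rule — branch into ¬p4, p4  //  ¬¬p4, ¬p4.
          branch 1.1.1 (add ¬p4, p4):
            × closes — contains both p4 and ¬p4.
          branch 1.1.2 (add ¬¬p4, ¬p4):
            × closes — contains both p4 and ¬p4.
      branch 1.2 (add p1):
        × closes — contains both p1 and ¬p1.
  branch 2 (add ¬¬p3, ¬¬p5):
    ((¬p4 ↔ p4) → p1): β-rule — branch into ¬(¬p4 ↔ p4)  //  p1.
      branch 2.1 (add ¬(¬p4 ↔ p4)):
        (¬p4 ↔ p4): β-rule — branch into ¬p4, p4  //  ¬¬p4, ¬p4.
          branch 2.1.1 (add ¬p4, p4):
            × closes — contains both p4 and ¬p4.
          branch 2.1.2 (add ¬¬p4, ¬p4):
            × closes — contains both p4 and ¬p4.
      branch 2.2 (add p1):
        × closes — contains both p1 and ¬p1.
All 6 branches close.
Every branch closed, so the negation is unsatisfiable and the formula is valid.

Valid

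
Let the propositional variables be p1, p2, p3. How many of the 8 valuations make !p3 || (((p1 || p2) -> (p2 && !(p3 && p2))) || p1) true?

7

Initial set: {(!p3 || (((p1 || p2) -> (p2 && !(p3 && p2))) || p1))}.
(!p3 || (((p1 || p2) -> (p2 && !(p3 && p2))) || p1)): β-rule — branch into !p3  //  (((p1 || p2) -> (p2 && !(p3 && p2))) || p1).
  branch 1 (add !p3):
    ○ open, literals {p3=F}.
  branch 2 (add (((p1 || p2) -> (p2 && !(p3 && p2))) || p1)):
    (((p1 || p2) -> (p2 && !(p3 && p2))) || p1): β-rule — branch into ((p1 || p2) -> (p2 && !(p3 && p2)))  //  p1.
      branch 2.1 (add ((p1 || p2) -> (p2 && !(p3 && p2)))):
        ((p1 || p2) -> (p2 && !(p3 && p2))): β-rule — branch into !(p1 || p2)  //  (p2 && !(p3 && p2)).
          branch 2.1.1 (add !(p1 || p2)):
            !(p1 || p2): α-rule — add !p1, !p2.
            ○ open, literals {p1=F, p2=F}.
          branch 2.1.2 (add (p2 && !(p3 && p2))):
            (p2 && !(p3 && p2)): α-rule — add p2, !(p3 && p2).
            !(p3 && p2): β-rule — branch into !p3  //  !p2.
              branch 2.1.2.1 (add !p3):
                ○ open, literals {p2=T, p3=F}.
              branch 2.1.2.2 (add !p2):
                × closes — contains both p2 and !p2.
      branch 2.2 (add p1):
        ○ open, literals {p1=T}.
1 branch closed, 4 open.
Each open branch fixes some atoms; the unmentioned ones are free. Counting distinct full assignments: branch {p3=F} (p1, p2) contributes 4 new; branch {p1=F, p2=F} (p3) contributes 1 new; branch {p2=T, p3=F} (p1) contributes 0 new; branch {p1=T} (p2, p3) contributes 2 new. Total: 7.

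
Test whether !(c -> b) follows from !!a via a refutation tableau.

Initial set: {T !!a; F !(c -> b)}.
T !!a: drop double negation, giving T a.
F !(c -> b): β-rule — branch into F c  //  T b.
  branch 1 (add F c):
    ○ open, literals {a=1, c=0}.
  branch 2 (add T b):
    ○ open, literals {a=1, b=1}.
0 branches closed, 2 open.
An open branch gives a countermodel: a=1, c=0 (unmentioned atoms arbitrary); the premises hold there but the conclusion fails.

No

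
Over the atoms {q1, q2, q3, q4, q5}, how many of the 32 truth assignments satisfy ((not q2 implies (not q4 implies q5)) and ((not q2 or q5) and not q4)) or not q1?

Initial set: {(((not q2 implies (not q4 implies q5)) and ((not q2 or q5) and not q4)) or not q1)}.
(((not q2 implies (not q4 implies q5)) and ((not q2 or q5) and not q4)) or not q1): β-rule — branch into ((not q2 implies (not q4 implies q5)) and ((not q2 or q5) and not q4))  //  not q1.
  branch 1 (add ((not q2 implies (not q4 implies q5)) and ((not q2 or q5) and not q4))):
    ((not q2 implies (not q4 implies q5)) and ((not q2 or q5) and not q4)): α-rule — add (not q2 implies (not q4 implies q5)), ((not q2 or q5) and not q4).
    ((not q2 or q5) and not q4): α-rule — add (not q2 or q5), not q4.
    (not q2 implies (not q4 implies q5)): β-rule — branch into not not q2  //  (not q4 implies q5).
      branch 1.1 (add not not q2):
        (not q2 or q5): β-rule — branch into not q2  //  q5.
          branch 1.1.1 (add not q2):
            × closes — contains both q2 and not q2.
          branch 1.1.2 (add q5):
            ○ open, literals {q2=T, q4=F, q5=T}.
      branch 1.2 (add (not q4 implies q5)):
        (not q2 or q5): β-rule — branch into not q2  //  q5.
          branch 1.2.1 (add not q2):
            (not q4 implies q5): β-rule — branch into not not q4  //  q5.
              branch 1.2.1.1 (add not not q4):
                × closes — contains both q4 and not q4.
              branch 1.2.1.2 (add q5):
                ○ open, literals {q2=F, q4=F, q5=T}.
          branch 1.2.2 (add q5):
            (not q4 implies q5): β-rule — branch into not not q4  //  q5.
              branch 1.2.2.1 (add not not q4):
                × closes — contains both q4 and not q4.
              branch 1.2.2.2 (add q5):
                ○ open, literals {q4=F, q5=T}.
  branch 2 (add not q1):
    ○ open, literals {q1=F}.
3 branches closed, 4 open.
Each open branch fixes some atoms; the unmentioned ones are free. Counting distinct full assignments: branch {q2=T, q4=F, q5=T} (q1, q3) contributes 4 new; branch {q2=F, q4=F, q5=T} (q1, q3) contributes 4 new; branch {q4=F, q5=T} (q1, q2, q3) contributes 0 new; branch {q1=F} (q2, q3, q4, q5) contributes 12 new. Total: 20.

20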